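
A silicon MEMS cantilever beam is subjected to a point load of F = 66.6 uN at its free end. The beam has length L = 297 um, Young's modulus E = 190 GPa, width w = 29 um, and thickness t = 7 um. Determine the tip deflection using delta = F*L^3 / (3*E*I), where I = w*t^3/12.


Step 1: Calculate the second moment of area.
I = w * t^3 / 12 = 29 * 7^3 / 12 = 828.9167 um^4
Step 2: Convert E to consistent units (1 GPa = 1000 uN/um^2).
E = 190 GPa = 190000 uN/um^2
Step 3: Calculate tip deflection.
delta = F * L^3 / (3 * E * I)
delta = 66.6 * 297^3 / (3 * 190000 * 828.9167)
delta = 3.6928 um


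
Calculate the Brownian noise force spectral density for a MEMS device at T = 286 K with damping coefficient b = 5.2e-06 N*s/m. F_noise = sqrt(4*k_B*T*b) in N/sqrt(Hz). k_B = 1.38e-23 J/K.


Step 1: Compute 4 * k_B * T * b
= 4 * 1.38e-23 * 286 * 5.2e-06
= 8.2093e-26 N^2/Hz
Step 2: F_noise = sqrt(8.2093e-26)
F_noise = 2.87e-13 N/sqrt(Hz)


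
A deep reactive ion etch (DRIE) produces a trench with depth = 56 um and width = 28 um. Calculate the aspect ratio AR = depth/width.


Step 1: AR = depth / width
Step 2: AR = 56 / 28
AR = 2.0


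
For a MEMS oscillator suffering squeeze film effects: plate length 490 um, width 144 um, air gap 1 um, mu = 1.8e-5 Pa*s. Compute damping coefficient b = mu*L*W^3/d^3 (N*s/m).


Step 1: Convert to SI.
L = 490e-6 m, W = 144e-6 m, d = 1e-6 m
Step 2: W^3 = (144e-6)^3 = 2.99e-12 m^3
Step 3: d^3 = (1e-6)^3 = 1.00e-18 m^3
Step 4: b = 1.8e-5 * 490e-6 * 2.99e-12 / 1.00e-18
b = 2.63e-02 N*s/m


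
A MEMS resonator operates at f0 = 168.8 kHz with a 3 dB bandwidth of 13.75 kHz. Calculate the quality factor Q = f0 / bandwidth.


Step 1: Q = f0 / bandwidth
Step 2: Q = 168.8 / 13.75
Q = 12.3


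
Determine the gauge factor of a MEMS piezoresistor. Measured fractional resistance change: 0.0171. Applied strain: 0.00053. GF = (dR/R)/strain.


Step 1: Identify values.
dR/R = 0.0171, strain = 0.00053
Step 2: GF = (dR/R) / strain = 0.0171 / 0.00053
GF = 32.3


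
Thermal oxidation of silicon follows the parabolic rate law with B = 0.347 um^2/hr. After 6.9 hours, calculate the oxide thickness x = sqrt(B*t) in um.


Step 1: Compute B*t = 0.347 * 6.9 = 2.3943
Step 2: x = sqrt(2.3943)
x = 1.547 um


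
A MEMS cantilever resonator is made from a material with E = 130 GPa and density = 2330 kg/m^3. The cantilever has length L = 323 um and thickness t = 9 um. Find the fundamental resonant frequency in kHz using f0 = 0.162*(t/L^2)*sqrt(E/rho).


Step 1: Convert units to SI.
t_SI = 9e-6 m, L_SI = 323e-6 m
Step 2: Calculate sqrt(E/rho).
sqrt(130e9 / 2330) = 7469.54 m/s
Step 3: Compute f0.
f0 = 0.162 * 9e-6 / (323e-6)^2 * 7469.54 = 104387.0 Hz = 104.39 kHz


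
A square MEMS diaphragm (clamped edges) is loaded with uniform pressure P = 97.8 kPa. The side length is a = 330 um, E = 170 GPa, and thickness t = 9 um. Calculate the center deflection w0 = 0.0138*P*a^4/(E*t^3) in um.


Step 1: Convert pressure to compatible units (E is in GPa, so P in GPa).
P = 97.8 kPa = 97.8e-6 GPa
Step 2: Compute numerator: 0.0138 * P * a^4.
a^4 = 330^4 = 11859210000
numerator = 0.0138 * 97.8e-6 * 11859210000 = 1.60057e+04
Step 3: Compute denominator: E * t^3 = 170 * 9^3 = 123930
Step 4: w0 = numerator / denominator = 1.60057e+04 / 123930 = 0.1292 um


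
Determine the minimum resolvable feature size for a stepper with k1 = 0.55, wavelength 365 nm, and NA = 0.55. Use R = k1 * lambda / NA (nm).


Step 1: Identify values: k1 = 0.55, lambda = 365 nm, NA = 0.55
Step 2: R = k1 * lambda / NA
R = 0.55 * 365 / 0.55
R = 365.0 nm


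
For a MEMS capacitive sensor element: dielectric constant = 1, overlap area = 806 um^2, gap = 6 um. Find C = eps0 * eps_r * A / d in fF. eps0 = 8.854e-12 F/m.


Step 1: Convert area to m^2: A = 806e-12 m^2
Step 2: Convert gap to m: d = 6e-6 m
Step 3: C = eps0 * eps_r * A / d
C = 8.854e-12 * 1 * 806e-12 / 6e-6
Step 4: Convert to fF (multiply by 1e15).
C = 1.19 fF


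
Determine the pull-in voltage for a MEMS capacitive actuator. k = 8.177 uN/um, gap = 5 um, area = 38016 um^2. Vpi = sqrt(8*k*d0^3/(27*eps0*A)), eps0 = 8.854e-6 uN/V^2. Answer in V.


Step 1: Compute numerator: 8 * k * d0^3 = 8 * 8.177 * 5^3 = 8177.0
Step 2: Compute denominator: 27 * eps0 * A = 27 * 8.854e-6 * 38016 = 9.088029
Step 3: Vpi = sqrt(8177.0 / 9.088029)
Vpi = 30.0 V


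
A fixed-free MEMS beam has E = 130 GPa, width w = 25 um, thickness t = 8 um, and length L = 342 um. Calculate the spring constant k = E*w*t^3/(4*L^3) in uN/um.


Step 1: Convert E to consistent units (1 GPa = 1000 uN/um^2).
E = 130 GPa = 130000 uN/um^2
Step 2: Compute t^3 = 8^3 = 512
Step 3: Compute L^3 = 342^3 = 40001688
Step 4: k = 130000 * 25 * 512 / (4 * 40001688)
k = 10.3996 uN/um


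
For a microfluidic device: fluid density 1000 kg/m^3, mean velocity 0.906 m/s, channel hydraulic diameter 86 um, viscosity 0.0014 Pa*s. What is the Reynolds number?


Step 1: Convert Dh to meters: Dh = 86e-6 m
Step 2: Re = rho * v * Dh / mu
Re = 1000 * 0.906 * 86e-6 / 0.0014
Re = 55.654


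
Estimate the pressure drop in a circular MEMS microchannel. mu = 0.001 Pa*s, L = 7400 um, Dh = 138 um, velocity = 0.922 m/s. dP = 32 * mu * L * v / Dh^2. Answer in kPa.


Step 1: Convert to SI: L = 7400e-6 m, Dh = 138e-6 m
Step 2: dP = 32 * 0.001 * 7400e-6 * 0.922 / (138e-6)^2
Step 3: dP = 11464.48 Pa
Step 4: Convert to kPa: dP = 11.46 kPa


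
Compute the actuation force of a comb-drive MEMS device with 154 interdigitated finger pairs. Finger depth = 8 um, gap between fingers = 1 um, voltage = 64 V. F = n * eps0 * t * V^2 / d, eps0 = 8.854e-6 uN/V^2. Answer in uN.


Step 1: Parameters: n=154, eps0=8.854e-6 uN/V^2, t=8 um, V=64 V, d=1 um
Step 2: V^2 = 4096
Step 3: F = 154 * 8.854e-6 * 8 * 4096 / 1
F = 44.68 uN


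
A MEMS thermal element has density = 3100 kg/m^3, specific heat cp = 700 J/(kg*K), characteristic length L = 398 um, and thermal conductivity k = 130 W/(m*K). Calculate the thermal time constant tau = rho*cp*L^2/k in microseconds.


Step 1: Convert L to m: L = 398e-6 m
Step 2: L^2 = (398e-6)^2 = 1.58404e-07 m^2
Step 3: tau = 3100 * 700 * 1.58404e-07 / 130 = 2.64412831e-03 s
Step 4: Convert to microseconds (multiply by 1e6).
tau = 2644.128 us


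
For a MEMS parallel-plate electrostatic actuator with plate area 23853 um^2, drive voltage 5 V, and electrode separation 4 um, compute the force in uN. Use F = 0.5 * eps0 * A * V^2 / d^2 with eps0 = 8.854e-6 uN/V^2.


Step 1: Identify parameters.
eps0 = 8.854e-6 uN/V^2, A = 23853 um^2, V = 5 V, d = 4 um
Step 2: Compute V^2 = 5^2 = 25
Step 3: Compute d^2 = 4^2 = 16
Step 4: F = 0.5 * 8.854e-6 * 23853 * 25 / 16
F = 0.165 uN


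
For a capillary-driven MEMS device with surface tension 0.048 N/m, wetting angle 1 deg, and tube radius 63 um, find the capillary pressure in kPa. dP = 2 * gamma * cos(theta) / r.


Step 1: cos(1 deg) = 0.9998
Step 2: Convert r to m: r = 63e-6 m
Step 3: dP = 2 * 0.048 * 0.9998 / 63e-6 = 1523.5 Pa
Step 4: Convert Pa to kPa (divide by 1000).
dP = 1.52 kPa


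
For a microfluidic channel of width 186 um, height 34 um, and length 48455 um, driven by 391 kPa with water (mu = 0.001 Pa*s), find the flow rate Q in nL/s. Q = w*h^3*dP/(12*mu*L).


Step 1: Convert all dimensions to SI (meters).
w = 186e-6 m, h = 34e-6 m, L = 48455e-6 m, dP = 391e3 Pa
Step 2: Q = w * h^3 * dP / (12 * mu * L)
Q = 186e-6 * (34e-6)^3 * 391e3 / (12 * 0.001 * 48455e-6) = 4.9159404e-09 m^3/s
Step 3: Convert Q from m^3/s to nL/s (1 m^3 = 1e12 nL, so multiply by 1e12).
Q = 4915.94 nL/s


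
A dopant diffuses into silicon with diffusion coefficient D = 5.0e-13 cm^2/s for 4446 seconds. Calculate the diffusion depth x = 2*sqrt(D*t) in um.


Step 1: Compute D*t = 5.0e-13 * 4446 = 2.223e-09 cm^2
Step 2: sqrt(D*t) = 4.7149e-05 cm
Step 3: x = 2 * 4.7149e-05 cm = 9.4298e-05 cm
Step 4: Convert to um (1 cm = 1e4 um): x = 0.943 um


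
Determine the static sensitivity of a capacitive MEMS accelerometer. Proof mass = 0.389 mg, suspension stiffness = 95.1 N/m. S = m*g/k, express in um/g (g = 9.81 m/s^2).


Step 1: Convert mass: m = 0.389 mg = 3.89e-07 kg
Step 2: S = m * g / k = 3.89e-07 * 9.81 / 95.1
Step 3: S = 4.01e-08 m/g
Step 4: Convert to um/g: S = 0.04 um/g


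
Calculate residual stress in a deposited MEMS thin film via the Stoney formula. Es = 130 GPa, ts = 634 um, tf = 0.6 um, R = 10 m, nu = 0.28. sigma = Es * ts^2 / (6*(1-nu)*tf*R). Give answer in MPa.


Step 1: Compute numerator: Es * ts^2 = 130 * 634^2 = 52254280 (GPa*um^2)
Step 2: Compute denominator (R in um): 6*(1-nu)*tf*R = 6*0.72*0.6*10e6 = 25920000.0 (um^2)
Step 3: sigma (GPa) = 52254280 / 25920000.0 = 2.015983e+00 GPa
Step 4: Convert to MPa (x1000): sigma = 2016.0 MPa


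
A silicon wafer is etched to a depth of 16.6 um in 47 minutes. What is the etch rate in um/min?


Step 1: Etch rate = depth / time
Step 2: rate = 16.6 / 47
rate = 0.353 um/min


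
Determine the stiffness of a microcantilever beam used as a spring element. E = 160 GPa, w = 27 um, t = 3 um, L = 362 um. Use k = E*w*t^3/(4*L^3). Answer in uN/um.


Step 1: Convert E to consistent units (1 GPa = 1000 uN/um^2).
E = 160 GPa = 160000 uN/um^2
Step 2: Compute t^3 = 3^3 = 27
Step 3: Compute L^3 = 362^3 = 47437928
Step 4: k = 160000 * 27 * 27 / (4 * 47437928)
k = 0.6147 uN/um


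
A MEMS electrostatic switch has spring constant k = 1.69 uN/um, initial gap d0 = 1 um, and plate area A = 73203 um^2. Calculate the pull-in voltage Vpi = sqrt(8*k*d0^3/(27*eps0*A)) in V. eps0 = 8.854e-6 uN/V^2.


Step 1: Compute numerator: 8 * k * d0^3 = 8 * 1.69 * 1^3 = 13.52
Step 2: Compute denominator: 27 * eps0 * A = 27 * 8.854e-6 * 73203 = 17.499763
Step 3: Vpi = sqrt(13.52 / 17.499763)
Vpi = 0.88 V


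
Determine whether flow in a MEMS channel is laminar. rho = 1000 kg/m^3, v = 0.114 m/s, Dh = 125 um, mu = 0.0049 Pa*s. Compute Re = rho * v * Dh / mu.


Step 1: Convert Dh to meters: Dh = 125e-6 m
Step 2: Re = rho * v * Dh / mu
Re = 1000 * 0.114 * 125e-6 / 0.0049
Re = 2.908
Since Re = 2.908 is below ~2300, the flow is laminar.


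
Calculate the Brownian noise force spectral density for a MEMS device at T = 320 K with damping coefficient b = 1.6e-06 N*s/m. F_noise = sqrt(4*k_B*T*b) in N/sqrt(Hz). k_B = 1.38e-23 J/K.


Step 1: Compute 4 * k_B * T * b
= 4 * 1.38e-23 * 320 * 1.6e-06
= 2.8262e-26 N^2/Hz
Step 2: F_noise = sqrt(2.8262e-26)
F_noise = 1.68e-13 N/sqrt(Hz)


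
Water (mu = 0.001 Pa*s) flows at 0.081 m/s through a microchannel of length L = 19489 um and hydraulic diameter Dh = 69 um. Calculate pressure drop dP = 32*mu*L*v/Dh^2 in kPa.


Step 1: Convert to SI: L = 19489e-6 m, Dh = 69e-6 m
Step 2: dP = 32 * 0.001 * 19489e-6 * 0.081 / (69e-6)^2
Step 3: dP = 10610.27 Pa
Step 4: Convert to kPa: dP = 10.61 kPa


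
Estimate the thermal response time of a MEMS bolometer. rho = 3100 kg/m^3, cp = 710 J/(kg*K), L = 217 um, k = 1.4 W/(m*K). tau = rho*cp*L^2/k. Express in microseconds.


Step 1: Convert L to m: L = 217e-6 m
Step 2: L^2 = (217e-6)^2 = 4.7089e-08 m^2
Step 3: tau = 3100 * 710 * 4.7089e-08 / 1.4 = 7.4030635e-02 s
Step 4: Convert to microseconds (multiply by 1e6).
tau = 74030.635 us


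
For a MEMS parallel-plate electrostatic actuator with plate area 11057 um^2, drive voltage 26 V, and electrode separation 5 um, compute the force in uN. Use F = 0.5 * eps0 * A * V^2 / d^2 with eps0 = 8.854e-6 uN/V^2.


Step 1: Identify parameters.
eps0 = 8.854e-6 uN/V^2, A = 11057 um^2, V = 26 V, d = 5 um
Step 2: Compute V^2 = 26^2 = 676
Step 3: Compute d^2 = 5^2 = 25
Step 4: F = 0.5 * 8.854e-6 * 11057 * 676 / 25
F = 1.324 uN


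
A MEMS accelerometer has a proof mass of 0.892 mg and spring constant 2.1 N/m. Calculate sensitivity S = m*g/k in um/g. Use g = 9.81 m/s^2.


Step 1: Convert mass: m = 0.892 mg = 8.92e-07 kg
Step 2: S = m * g / k = 8.92e-07 * 9.81 / 2.1
Step 3: S = 4.17e-06 m/g
Step 4: Convert to um/g: S = 4.167 um/g


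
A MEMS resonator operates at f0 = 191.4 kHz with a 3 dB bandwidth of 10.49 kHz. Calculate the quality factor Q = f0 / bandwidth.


Step 1: Q = f0 / bandwidth
Step 2: Q = 191.4 / 10.49
Q = 18.2


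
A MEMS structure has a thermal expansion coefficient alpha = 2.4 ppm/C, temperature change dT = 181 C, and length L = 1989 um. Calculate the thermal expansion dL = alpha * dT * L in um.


Step 1: Convert CTE: alpha = 2.4 ppm/C = 2.4e-6 /C
Step 2: dL = 2.4e-6 * 181 * 1989
dL = 0.864 um


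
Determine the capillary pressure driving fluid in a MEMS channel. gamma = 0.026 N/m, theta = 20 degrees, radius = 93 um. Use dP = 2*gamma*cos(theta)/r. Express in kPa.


Step 1: cos(20 deg) = 0.9397
Step 2: Convert r to m: r = 93e-6 m
Step 3: dP = 2 * 0.026 * 0.9397 / 93e-6 = 525.4 Pa
Step 4: Convert Pa to kPa (divide by 1000).
dP = 0.53 kPa


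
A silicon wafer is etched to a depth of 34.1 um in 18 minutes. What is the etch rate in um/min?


Step 1: Etch rate = depth / time
Step 2: rate = 34.1 / 18
rate = 1.894 um/min


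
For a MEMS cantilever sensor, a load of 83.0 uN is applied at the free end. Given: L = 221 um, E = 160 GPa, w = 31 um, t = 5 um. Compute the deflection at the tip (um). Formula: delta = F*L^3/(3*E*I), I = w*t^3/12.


Step 1: Calculate the second moment of area.
I = w * t^3 / 12 = 31 * 5^3 / 12 = 322.9167 um^4
Step 2: Convert E to consistent units (1 GPa = 1000 uN/um^2).
E = 160 GPa = 160000 uN/um^2
Step 3: Calculate tip deflection.
delta = F * L^3 / (3 * E * I)
delta = 83.0 * 221^3 / (3 * 160000 * 322.9167)
delta = 5.7799 um


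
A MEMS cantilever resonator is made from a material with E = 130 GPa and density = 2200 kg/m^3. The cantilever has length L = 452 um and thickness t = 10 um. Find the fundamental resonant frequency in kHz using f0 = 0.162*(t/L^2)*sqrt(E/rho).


Step 1: Convert units to SI.
t_SI = 10e-6 m, L_SI = 452e-6 m
Step 2: Calculate sqrt(E/rho).
sqrt(130e9 / 2200) = 7687.06 m/s
Step 3: Compute f0.
f0 = 0.162 * 10e-6 / (452e-6)^2 * 7687.06 = 60953.5 Hz = 60.95 kHz


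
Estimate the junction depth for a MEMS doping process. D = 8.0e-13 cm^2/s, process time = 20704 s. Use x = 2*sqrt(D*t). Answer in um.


Step 1: Compute D*t = 8.0e-13 * 20704 = 1.65632e-08 cm^2
Step 2: sqrt(D*t) = 1.28698e-04 cm
Step 3: x = 2 * 1.28698e-04 cm = 2.57396e-04 cm
Step 4: Convert to um (1 cm = 1e4 um): x = 2.574 um


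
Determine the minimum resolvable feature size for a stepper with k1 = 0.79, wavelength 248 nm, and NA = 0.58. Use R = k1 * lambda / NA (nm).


Step 1: Identify values: k1 = 0.79, lambda = 248 nm, NA = 0.58
Step 2: R = k1 * lambda / NA
R = 0.79 * 248 / 0.58
R = 337.8 nm


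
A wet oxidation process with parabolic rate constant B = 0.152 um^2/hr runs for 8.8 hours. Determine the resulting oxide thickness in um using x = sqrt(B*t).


Step 1: Compute B*t = 0.152 * 8.8 = 1.3376
Step 2: x = sqrt(1.3376)
x = 1.157 um


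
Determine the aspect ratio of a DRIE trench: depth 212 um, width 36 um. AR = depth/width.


Step 1: AR = depth / width
Step 2: AR = 212 / 36
AR = 5.9


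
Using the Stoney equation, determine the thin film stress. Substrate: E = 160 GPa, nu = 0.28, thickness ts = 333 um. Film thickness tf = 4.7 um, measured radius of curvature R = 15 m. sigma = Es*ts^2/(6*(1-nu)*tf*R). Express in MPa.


Step 1: Compute numerator: Es * ts^2 = 160 * 333^2 = 17742240 (GPa*um^2)
Step 2: Compute denominator (R in um): 6*(1-nu)*tf*R = 6*0.72*4.7*15e6 = 304560000.0 (um^2)
Step 3: sigma (GPa) = 17742240 / 304560000.0 = 5.8255e-02 GPa
Step 4: Convert to MPa (x1000): sigma = 58.3 MPa


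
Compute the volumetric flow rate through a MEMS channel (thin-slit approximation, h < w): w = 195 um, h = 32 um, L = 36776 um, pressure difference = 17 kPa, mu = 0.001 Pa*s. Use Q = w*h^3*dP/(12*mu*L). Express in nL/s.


Step 1: Convert all dimensions to SI (meters).
w = 195e-6 m, h = 32e-6 m, L = 36776e-6 m, dP = 17e3 Pa
Step 2: Q = w * h^3 * dP / (12 * mu * L)
Q = 195e-6 * (32e-6)^3 * 17e3 / (12 * 0.001 * 36776e-6) = 2.4614314e-10 m^3/s
Step 3: Convert Q from m^3/s to nL/s (1 m^3 = 1e12 nL, so multiply by 1e12).
Q = 246.143 nL/s


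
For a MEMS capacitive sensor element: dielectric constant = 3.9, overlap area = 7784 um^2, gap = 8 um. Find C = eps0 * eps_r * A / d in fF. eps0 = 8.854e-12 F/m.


Step 1: Convert area to m^2: A = 7784e-12 m^2
Step 2: Convert gap to m: d = 8e-6 m
Step 3: C = eps0 * eps_r * A / d
C = 8.854e-12 * 3.9 * 7784e-12 / 8e-6
Step 4: Convert to fF (multiply by 1e15).
C = 33.6 fF


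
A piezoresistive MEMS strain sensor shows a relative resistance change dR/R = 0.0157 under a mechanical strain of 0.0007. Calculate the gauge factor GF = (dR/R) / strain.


Step 1: Identify values.
dR/R = 0.0157, strain = 0.0007
Step 2: GF = (dR/R) / strain = 0.0157 / 0.0007
GF = 22.4


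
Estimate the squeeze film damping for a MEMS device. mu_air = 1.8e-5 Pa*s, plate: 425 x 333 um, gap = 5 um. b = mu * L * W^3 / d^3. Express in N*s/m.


Step 1: Convert to SI.
L = 425e-6 m, W = 333e-6 m, d = 5e-6 m
Step 2: W^3 = (333e-6)^3 = 3.69e-11 m^3
Step 3: d^3 = (5e-6)^3 = 1.25e-16 m^3
Step 4: b = 1.8e-5 * 425e-6 * 3.69e-11 / 1.25e-16
b = 2.26e-03 N*s/m


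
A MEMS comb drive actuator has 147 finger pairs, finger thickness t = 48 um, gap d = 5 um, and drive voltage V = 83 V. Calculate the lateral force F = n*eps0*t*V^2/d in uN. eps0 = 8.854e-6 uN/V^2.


Step 1: Parameters: n=147, eps0=8.854e-6 uN/V^2, t=48 um, V=83 V, d=5 um
Step 2: V^2 = 6889
Step 3: F = 147 * 8.854e-6 * 48 * 6889 / 5
F = 86.076 uN


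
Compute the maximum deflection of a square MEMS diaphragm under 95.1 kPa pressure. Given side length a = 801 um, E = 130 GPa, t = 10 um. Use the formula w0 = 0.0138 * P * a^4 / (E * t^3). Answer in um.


Step 1: Convert pressure to compatible units (E is in GPa, so P in GPa).
P = 95.1 kPa = 95.1e-6 GPa
Step 2: Compute numerator: 0.0138 * P * a^4.
a^4 = 801^4 = 411651843201
numerator = 0.0138 * 95.1e-6 * 411651843201 = 5.402436e+05
Step 3: Compute denominator: E * t^3 = 130 * 10^3 = 130000
Step 4: w0 = numerator / denominator = 5.402436e+05 / 130000 = 4.1557 um


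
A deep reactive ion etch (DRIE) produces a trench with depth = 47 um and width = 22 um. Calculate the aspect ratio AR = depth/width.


Step 1: AR = depth / width
Step 2: AR = 47 / 22
AR = 2.1


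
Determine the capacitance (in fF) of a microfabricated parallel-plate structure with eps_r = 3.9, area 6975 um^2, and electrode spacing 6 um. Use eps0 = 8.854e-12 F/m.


Step 1: Convert area to m^2: A = 6975e-12 m^2
Step 2: Convert gap to m: d = 6e-6 m
Step 3: C = eps0 * eps_r * A / d
C = 8.854e-12 * 3.9 * 6975e-12 / 6e-6
Step 4: Convert to fF (multiply by 1e15).
C = 40.14 fF


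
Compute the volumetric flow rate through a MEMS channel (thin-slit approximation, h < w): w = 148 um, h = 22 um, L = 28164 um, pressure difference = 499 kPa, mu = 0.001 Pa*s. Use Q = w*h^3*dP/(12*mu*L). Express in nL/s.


Step 1: Convert all dimensions to SI (meters).
w = 148e-6 m, h = 22e-6 m, L = 28164e-6 m, dP = 499e3 Pa
Step 2: Q = w * h^3 * dP / (12 * mu * L)
Q = 148e-6 * (22e-6)^3 * 499e3 / (12 * 0.001 * 28164e-6) = 2.32677678e-09 m^3/s
Step 3: Convert Q from m^3/s to nL/s (1 m^3 = 1e12 nL, so multiply by 1e12).
Q = 2326.777 nL/s


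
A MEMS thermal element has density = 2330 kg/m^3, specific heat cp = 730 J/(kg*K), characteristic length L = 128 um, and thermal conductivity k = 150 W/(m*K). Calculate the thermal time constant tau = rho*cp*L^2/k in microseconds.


Step 1: Convert L to m: L = 128e-6 m
Step 2: L^2 = (128e-6)^2 = 1.6384e-08 m^2
Step 3: tau = 2330 * 730 * 1.6384e-08 / 150 = 1.8578364e-04 s
Step 4: Convert to microseconds (multiply by 1e6).
tau = 185.784 us


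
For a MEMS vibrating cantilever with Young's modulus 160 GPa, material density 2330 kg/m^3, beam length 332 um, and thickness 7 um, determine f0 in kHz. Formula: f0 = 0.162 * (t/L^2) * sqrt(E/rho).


Step 1: Convert units to SI.
t_SI = 7e-6 m, L_SI = 332e-6 m
Step 2: Calculate sqrt(E/rho).
sqrt(160e9 / 2330) = 8286.71 m/s
Step 3: Compute f0.
f0 = 0.162 * 7e-6 / (332e-6)^2 * 8286.71 = 85254.8 Hz = 85.25 kHz


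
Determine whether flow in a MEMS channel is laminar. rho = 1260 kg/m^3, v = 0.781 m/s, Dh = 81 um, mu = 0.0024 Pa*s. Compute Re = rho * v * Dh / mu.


Step 1: Convert Dh to meters: Dh = 81e-6 m
Step 2: Re = rho * v * Dh / mu
Re = 1260 * 0.781 * 81e-6 / 0.0024
Re = 33.212
Since Re = 33.212 is below ~2300, the flow is laminar.


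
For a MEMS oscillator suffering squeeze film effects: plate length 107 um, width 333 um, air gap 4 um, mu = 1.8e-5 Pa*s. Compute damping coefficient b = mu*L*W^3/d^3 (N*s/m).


Step 1: Convert to SI.
L = 107e-6 m, W = 333e-6 m, d = 4e-6 m
Step 2: W^3 = (333e-6)^3 = 3.69e-11 m^3
Step 3: d^3 = (4e-6)^3 = 6.40e-17 m^3
Step 4: b = 1.8e-5 * 107e-6 * 3.69e-11 / 6.40e-17
b = 1.11e-03 N*s/m


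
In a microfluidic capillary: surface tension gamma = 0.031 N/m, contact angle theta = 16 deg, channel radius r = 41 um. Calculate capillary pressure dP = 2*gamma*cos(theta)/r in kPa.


Step 1: cos(16 deg) = 0.9613
Step 2: Convert r to m: r = 41e-6 m
Step 3: dP = 2 * 0.031 * 0.9613 / 41e-6 = 1453.7 Pa
Step 4: Convert Pa to kPa (divide by 1000).
dP = 1.45 kPa


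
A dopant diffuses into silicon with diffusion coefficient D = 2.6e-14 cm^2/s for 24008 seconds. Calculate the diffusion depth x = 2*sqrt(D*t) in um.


Step 1: Compute D*t = 2.6e-14 * 24008 = 6.24208e-10 cm^2
Step 2: sqrt(D*t) = 2.5e-05 cm
Step 3: x = 2 * 2.5e-05 cm = 5e-05 cm
Step 4: Convert to um (1 cm = 1e4 um): x = 0.5 um


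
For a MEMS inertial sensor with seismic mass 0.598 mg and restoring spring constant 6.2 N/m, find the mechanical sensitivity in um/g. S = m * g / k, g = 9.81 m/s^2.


Step 1: Convert mass: m = 0.598 mg = 5.98e-07 kg
Step 2: S = m * g / k = 5.98e-07 * 9.81 / 6.2
Step 3: S = 9.46e-07 m/g
Step 4: Convert to um/g: S = 0.946 um/g


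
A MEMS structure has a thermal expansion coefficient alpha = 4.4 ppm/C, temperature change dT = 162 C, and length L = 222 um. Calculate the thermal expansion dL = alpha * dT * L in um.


Step 1: Convert CTE: alpha = 4.4 ppm/C = 4.4e-6 /C
Step 2: dL = 4.4e-6 * 162 * 222
dL = 0.1582 um


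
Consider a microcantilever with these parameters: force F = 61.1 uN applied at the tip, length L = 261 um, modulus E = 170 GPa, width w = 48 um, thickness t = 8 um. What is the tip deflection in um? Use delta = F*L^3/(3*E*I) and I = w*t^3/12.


Step 1: Calculate the second moment of area.
I = w * t^3 / 12 = 48 * 8^3 / 12 = 2048.0 um^4
Step 2: Convert E to consistent units (1 GPa = 1000 uN/um^2).
E = 170 GPa = 170000 uN/um^2
Step 3: Calculate tip deflection.
delta = F * L^3 / (3 * E * I)
delta = 61.1 * 261^3 / (3 * 170000 * 2048.0)
delta = 1.0401 um


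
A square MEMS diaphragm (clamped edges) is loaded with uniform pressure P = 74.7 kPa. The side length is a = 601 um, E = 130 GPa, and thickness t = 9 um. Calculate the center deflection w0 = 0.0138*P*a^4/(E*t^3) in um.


Step 1: Convert pressure to compatible units (E is in GPa, so P in GPa).
P = 74.7 kPa = 74.7e-6 GPa
Step 2: Compute numerator: 0.0138 * P * a^4.
a^4 = 601^4 = 130466162401
numerator = 0.0138 * 74.7e-6 * 130466162401 = 1.344923e+05
Step 3: Compute denominator: E * t^3 = 130 * 9^3 = 94770
Step 4: w0 = numerator / denominator = 1.344923e+05 / 94770 = 1.4191 um


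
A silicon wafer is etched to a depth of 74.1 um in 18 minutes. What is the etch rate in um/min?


Step 1: Etch rate = depth / time
Step 2: rate = 74.1 / 18
rate = 4.117 um/min


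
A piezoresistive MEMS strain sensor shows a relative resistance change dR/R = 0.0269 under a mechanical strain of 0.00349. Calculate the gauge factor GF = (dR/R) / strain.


Step 1: Identify values.
dR/R = 0.0269, strain = 0.00349
Step 2: GF = (dR/R) / strain = 0.0269 / 0.00349
GF = 7.7


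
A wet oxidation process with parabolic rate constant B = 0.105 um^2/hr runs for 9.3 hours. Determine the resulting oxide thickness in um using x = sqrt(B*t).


Step 1: Compute B*t = 0.105 * 9.3 = 0.9765
Step 2: x = sqrt(0.9765)
x = 0.988 um


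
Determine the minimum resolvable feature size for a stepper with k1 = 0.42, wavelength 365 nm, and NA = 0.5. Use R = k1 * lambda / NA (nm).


Step 1: Identify values: k1 = 0.42, lambda = 365 nm, NA = 0.5
Step 2: R = k1 * lambda / NA
R = 0.42 * 365 / 0.5
R = 306.6 nm


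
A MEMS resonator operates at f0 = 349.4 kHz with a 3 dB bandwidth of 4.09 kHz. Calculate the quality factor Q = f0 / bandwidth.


Step 1: Q = f0 / bandwidth
Step 2: Q = 349.4 / 4.09
Q = 85.4


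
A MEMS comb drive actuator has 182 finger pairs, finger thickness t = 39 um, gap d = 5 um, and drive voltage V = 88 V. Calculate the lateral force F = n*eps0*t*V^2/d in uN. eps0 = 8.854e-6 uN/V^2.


Step 1: Parameters: n=182, eps0=8.854e-6 uN/V^2, t=39 um, V=88 V, d=5 um
Step 2: V^2 = 7744
Step 3: F = 182 * 8.854e-6 * 39 * 7744 / 5
F = 97.335 uN


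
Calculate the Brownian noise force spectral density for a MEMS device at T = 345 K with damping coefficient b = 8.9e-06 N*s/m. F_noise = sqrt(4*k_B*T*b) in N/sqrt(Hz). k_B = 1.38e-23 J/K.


Step 1: Compute 4 * k_B * T * b
= 4 * 1.38e-23 * 345 * 8.9e-06
= 1.6949e-25 N^2/Hz
Step 2: F_noise = sqrt(1.6949e-25)
F_noise = 4.12e-13 N/sqrt(Hz)


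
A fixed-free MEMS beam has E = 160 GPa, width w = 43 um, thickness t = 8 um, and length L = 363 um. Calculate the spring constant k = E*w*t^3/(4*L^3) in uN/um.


Step 1: Convert E to consistent units (1 GPa = 1000 uN/um^2).
E = 160 GPa = 160000 uN/um^2
Step 2: Compute t^3 = 8^3 = 512
Step 3: Compute L^3 = 363^3 = 47832147
Step 4: k = 160000 * 43 * 512 / (4 * 47832147)
k = 18.411 uN/um


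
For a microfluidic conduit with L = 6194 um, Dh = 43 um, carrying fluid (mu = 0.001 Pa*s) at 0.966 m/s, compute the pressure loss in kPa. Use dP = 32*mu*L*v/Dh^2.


Step 1: Convert to SI: L = 6194e-6 m, Dh = 43e-6 m
Step 2: dP = 32 * 0.001 * 6194e-6 * 0.966 / (43e-6)^2
Step 3: dP = 103552.69 Pa
Step 4: Convert to kPa: dP = 103.55 kPa


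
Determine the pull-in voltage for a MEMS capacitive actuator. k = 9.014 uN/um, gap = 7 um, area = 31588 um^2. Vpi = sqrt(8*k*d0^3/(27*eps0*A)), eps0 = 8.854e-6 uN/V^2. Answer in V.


Step 1: Compute numerator: 8 * k * d0^3 = 8 * 9.014 * 7^3 = 24734.416
Step 2: Compute denominator: 27 * eps0 * A = 27 * 8.854e-6 * 31588 = 7.551364
Step 3: Vpi = sqrt(24734.416 / 7.551364)
Vpi = 57.23 V


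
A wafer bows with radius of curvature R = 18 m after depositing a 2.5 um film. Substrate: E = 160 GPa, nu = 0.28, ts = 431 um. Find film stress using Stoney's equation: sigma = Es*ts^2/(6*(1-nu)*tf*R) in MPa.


Step 1: Compute numerator: Es * ts^2 = 160 * 431^2 = 29721760 (GPa*um^2)
Step 2: Compute denominator (R in um): 6*(1-nu)*tf*R = 6*0.72*2.5*18e6 = 194400000.0 (um^2)
Step 3: sigma (GPa) = 29721760 / 194400000.0 = 1.5289e-01 GPa
Step 4: Convert to MPa (x1000): sigma = 152.9 MPa


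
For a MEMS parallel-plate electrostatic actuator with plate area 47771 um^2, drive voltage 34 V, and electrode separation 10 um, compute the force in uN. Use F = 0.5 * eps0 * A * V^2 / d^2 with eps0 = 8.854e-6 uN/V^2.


Step 1: Identify parameters.
eps0 = 8.854e-6 uN/V^2, A = 47771 um^2, V = 34 V, d = 10 um
Step 2: Compute V^2 = 34^2 = 1156
Step 3: Compute d^2 = 10^2 = 100
Step 4: F = 0.5 * 8.854e-6 * 47771 * 1156 / 100
F = 2.445 uN


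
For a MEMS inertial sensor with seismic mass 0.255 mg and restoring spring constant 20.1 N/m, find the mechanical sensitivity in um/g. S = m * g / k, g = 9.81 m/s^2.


Step 1: Convert mass: m = 0.255 mg = 2.55e-07 kg
Step 2: S = m * g / k = 2.55e-07 * 9.81 / 20.1
Step 3: S = 1.24e-07 m/g
Step 4: Convert to um/g: S = 0.124 um/g


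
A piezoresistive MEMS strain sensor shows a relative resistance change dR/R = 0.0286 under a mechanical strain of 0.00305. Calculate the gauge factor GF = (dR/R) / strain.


Step 1: Identify values.
dR/R = 0.0286, strain = 0.00305
Step 2: GF = (dR/R) / strain = 0.0286 / 0.00305
GF = 9.4


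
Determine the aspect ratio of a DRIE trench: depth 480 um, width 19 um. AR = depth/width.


Step 1: AR = depth / width
Step 2: AR = 480 / 19
AR = 25.3


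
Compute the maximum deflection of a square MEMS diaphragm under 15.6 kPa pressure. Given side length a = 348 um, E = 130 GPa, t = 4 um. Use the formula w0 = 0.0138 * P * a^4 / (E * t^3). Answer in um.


Step 1: Convert pressure to compatible units (E is in GPa, so P in GPa).
P = 15.6 kPa = 15.6e-6 GPa
Step 2: Compute numerator: 0.0138 * P * a^4.
a^4 = 348^4 = 14666178816
numerator = 0.0138 * 15.6e-6 * 14666178816 = 3.15733e+03
Step 3: Compute denominator: E * t^3 = 130 * 4^3 = 8320
Step 4: w0 = numerator / denominator = 3.15733e+03 / 8320 = 0.3795 um


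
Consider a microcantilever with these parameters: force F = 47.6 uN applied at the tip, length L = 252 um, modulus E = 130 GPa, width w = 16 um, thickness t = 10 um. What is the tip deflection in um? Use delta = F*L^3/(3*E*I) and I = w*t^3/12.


Step 1: Calculate the second moment of area.
I = w * t^3 / 12 = 16 * 10^3 / 12 = 1333.3333 um^4
Step 2: Convert E to consistent units (1 GPa = 1000 uN/um^2).
E = 130 GPa = 130000 uN/um^2
Step 3: Calculate tip deflection.
delta = F * L^3 / (3 * E * I)
delta = 47.6 * 252^3 / (3 * 130000 * 1333.3333)
delta = 1.4649 um


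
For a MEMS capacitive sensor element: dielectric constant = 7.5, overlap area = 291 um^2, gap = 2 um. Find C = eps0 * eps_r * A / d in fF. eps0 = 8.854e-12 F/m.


Step 1: Convert area to m^2: A = 291e-12 m^2
Step 2: Convert gap to m: d = 2e-6 m
Step 3: C = eps0 * eps_r * A / d
C = 8.854e-12 * 7.5 * 291e-12 / 2e-6
Step 4: Convert to fF (multiply by 1e15).
C = 9.66 fF


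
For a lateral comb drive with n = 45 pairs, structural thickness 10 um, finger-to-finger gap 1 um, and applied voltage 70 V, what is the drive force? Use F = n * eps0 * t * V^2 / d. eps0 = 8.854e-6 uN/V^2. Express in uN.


Step 1: Parameters: n=45, eps0=8.854e-6 uN/V^2, t=10 um, V=70 V, d=1 um
Step 2: V^2 = 4900
Step 3: F = 45 * 8.854e-6 * 10 * 4900 / 1
F = 19.523 uN


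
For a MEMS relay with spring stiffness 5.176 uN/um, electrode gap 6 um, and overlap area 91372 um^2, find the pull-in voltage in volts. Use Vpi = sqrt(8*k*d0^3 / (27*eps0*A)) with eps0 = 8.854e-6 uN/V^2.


Step 1: Compute numerator: 8 * k * d0^3 = 8 * 5.176 * 6^3 = 8944.128
Step 2: Compute denominator: 27 * eps0 * A = 27 * 8.854e-6 * 91372 = 21.843208
Step 3: Vpi = sqrt(8944.128 / 21.843208)
Vpi = 20.24 V


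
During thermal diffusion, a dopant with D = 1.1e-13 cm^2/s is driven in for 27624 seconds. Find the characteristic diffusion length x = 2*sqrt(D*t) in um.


Step 1: Compute D*t = 1.1e-13 * 27624 = 3.03864e-09 cm^2
Step 2: sqrt(D*t) = 5.51239e-05 cm
Step 3: x = 2 * 5.51239e-05 cm = 1.102478e-04 cm
Step 4: Convert to um (1 cm = 1e4 um): x = 1.102 um


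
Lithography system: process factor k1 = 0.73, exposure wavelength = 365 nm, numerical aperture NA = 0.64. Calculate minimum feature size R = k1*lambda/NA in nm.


Step 1: Identify values: k1 = 0.73, lambda = 365 nm, NA = 0.64
Step 2: R = k1 * lambda / NA
R = 0.73 * 365 / 0.64
R = 416.3 nm


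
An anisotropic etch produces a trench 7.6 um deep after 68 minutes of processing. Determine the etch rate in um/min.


Step 1: Etch rate = depth / time
Step 2: rate = 7.6 / 68
rate = 0.112 um/min


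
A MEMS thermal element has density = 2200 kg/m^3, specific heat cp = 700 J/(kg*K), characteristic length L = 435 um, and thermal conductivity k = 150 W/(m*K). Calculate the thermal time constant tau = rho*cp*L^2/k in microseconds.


Step 1: Convert L to m: L = 435e-6 m
Step 2: L^2 = (435e-6)^2 = 1.89225e-07 m^2
Step 3: tau = 2200 * 700 * 1.89225e-07 / 150 = 1.94271e-03 s
Step 4: Convert to microseconds (multiply by 1e6).
tau = 1942.71 us


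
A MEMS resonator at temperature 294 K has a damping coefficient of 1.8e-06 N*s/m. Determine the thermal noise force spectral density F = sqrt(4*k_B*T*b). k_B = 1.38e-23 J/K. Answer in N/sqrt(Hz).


Step 1: Compute 4 * k_B * T * b
= 4 * 1.38e-23 * 294 * 1.8e-06
= 2.9212e-26 N^2/Hz
Step 2: F_noise = sqrt(2.9212e-26)
F_noise = 1.71e-13 N/sqrt(Hz)


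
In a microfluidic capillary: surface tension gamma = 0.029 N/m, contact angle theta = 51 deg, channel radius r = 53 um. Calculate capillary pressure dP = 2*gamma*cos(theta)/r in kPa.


Step 1: cos(51 deg) = 0.6293
Step 2: Convert r to m: r = 53e-6 m
Step 3: dP = 2 * 0.029 * 0.6293 / 53e-6 = 688.7 Pa
Step 4: Convert Pa to kPa (divide by 1000).
dP = 0.69 kPa


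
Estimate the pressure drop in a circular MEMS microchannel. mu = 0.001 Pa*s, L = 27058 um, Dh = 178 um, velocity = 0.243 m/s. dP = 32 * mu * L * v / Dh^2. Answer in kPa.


Step 1: Convert to SI: L = 27058e-6 m, Dh = 178e-6 m
Step 2: dP = 32 * 0.001 * 27058e-6 * 0.243 / (178e-6)^2
Step 3: dP = 6640.67 Pa
Step 4: Convert to kPa: dP = 6.64 kPa


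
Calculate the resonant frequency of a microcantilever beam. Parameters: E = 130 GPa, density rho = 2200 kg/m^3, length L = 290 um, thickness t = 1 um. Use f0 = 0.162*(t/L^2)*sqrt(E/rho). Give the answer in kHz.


Step 1: Convert units to SI.
t_SI = 1e-6 m, L_SI = 290e-6 m
Step 2: Calculate sqrt(E/rho).
sqrt(130e9 / 2200) = 7687.06 m/s
Step 3: Compute f0.
f0 = 0.162 * 1e-6 / (290e-6)^2 * 7687.06 = 14807.4 Hz = 14.81 kHz


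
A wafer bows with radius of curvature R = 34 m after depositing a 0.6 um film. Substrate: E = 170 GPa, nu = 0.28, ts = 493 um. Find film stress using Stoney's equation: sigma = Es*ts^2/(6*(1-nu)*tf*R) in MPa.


Step 1: Compute numerator: Es * ts^2 = 170 * 493^2 = 41318330 (GPa*um^2)
Step 2: Compute denominator (R in um): 6*(1-nu)*tf*R = 6*0.72*0.6*34e6 = 88128000.0 (um^2)
Step 3: sigma (GPa) = 41318330 / 88128000.0 = 4.68845e-01 GPa
Step 4: Convert to MPa (x1000): sigma = 468.8 MPa


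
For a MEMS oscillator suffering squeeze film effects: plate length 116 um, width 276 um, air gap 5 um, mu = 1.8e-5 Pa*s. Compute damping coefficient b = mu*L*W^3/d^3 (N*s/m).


Step 1: Convert to SI.
L = 116e-6 m, W = 276e-6 m, d = 5e-6 m
Step 2: W^3 = (276e-6)^3 = 2.10e-11 m^3
Step 3: d^3 = (5e-6)^3 = 1.25e-16 m^3
Step 4: b = 1.8e-5 * 116e-6 * 2.10e-11 / 1.25e-16
b = 3.51e-04 N*s/m


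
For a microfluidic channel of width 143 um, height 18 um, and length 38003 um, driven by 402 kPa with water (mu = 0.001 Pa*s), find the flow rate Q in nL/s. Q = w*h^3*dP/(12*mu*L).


Step 1: Convert all dimensions to SI (meters).
w = 143e-6 m, h = 18e-6 m, L = 38003e-6 m, dP = 402e3 Pa
Step 2: Q = w * h^3 * dP / (12 * mu * L)
Q = 143e-6 * (18e-6)^3 * 402e3 / (12 * 0.001 * 38003e-6) = 7.3515765e-10 m^3/s
Step 3: Convert Q from m^3/s to nL/s (1 m^3 = 1e12 nL, so multiply by 1e12).
Q = 735.158 nL/s


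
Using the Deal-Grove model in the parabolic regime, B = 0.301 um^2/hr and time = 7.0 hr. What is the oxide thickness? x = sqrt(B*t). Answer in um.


Step 1: Compute B*t = 0.301 * 7.0 = 2.107
Step 2: x = sqrt(2.107)
x = 1.452 um


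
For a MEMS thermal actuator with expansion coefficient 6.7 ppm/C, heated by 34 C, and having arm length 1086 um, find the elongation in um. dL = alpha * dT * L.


Step 1: Convert CTE: alpha = 6.7 ppm/C = 6.7e-6 /C
Step 2: dL = 6.7e-6 * 34 * 1086
dL = 0.2474 um


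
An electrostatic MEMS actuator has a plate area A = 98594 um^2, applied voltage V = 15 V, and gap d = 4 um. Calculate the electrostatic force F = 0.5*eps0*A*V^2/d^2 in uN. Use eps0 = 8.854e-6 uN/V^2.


Step 1: Identify parameters.
eps0 = 8.854e-6 uN/V^2, A = 98594 um^2, V = 15 V, d = 4 um
Step 2: Compute V^2 = 15^2 = 225
Step 3: Compute d^2 = 4^2 = 16
Step 4: F = 0.5 * 8.854e-6 * 98594 * 225 / 16
F = 6.138 uN


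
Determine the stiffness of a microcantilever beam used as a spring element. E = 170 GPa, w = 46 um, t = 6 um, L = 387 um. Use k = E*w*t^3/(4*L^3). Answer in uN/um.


Step 1: Convert E to consistent units (1 GPa = 1000 uN/um^2).
E = 170 GPa = 170000 uN/um^2
Step 2: Compute t^3 = 6^3 = 216
Step 3: Compute L^3 = 387^3 = 57960603
Step 4: k = 170000 * 46 * 216 / (4 * 57960603)
k = 7.2856 uN/um


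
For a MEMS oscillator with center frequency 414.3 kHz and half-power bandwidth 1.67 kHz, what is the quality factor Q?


Step 1: Q = f0 / bandwidth
Step 2: Q = 414.3 / 1.67
Q = 248.1


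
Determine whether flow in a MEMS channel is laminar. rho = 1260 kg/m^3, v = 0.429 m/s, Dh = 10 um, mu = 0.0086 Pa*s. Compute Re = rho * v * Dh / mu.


Step 1: Convert Dh to meters: Dh = 10e-6 m
Step 2: Re = rho * v * Dh / mu
Re = 1260 * 0.429 * 10e-6 / 0.0086
Re = 0.629
Since Re = 0.629 is below ~2300, the flow is laminar.


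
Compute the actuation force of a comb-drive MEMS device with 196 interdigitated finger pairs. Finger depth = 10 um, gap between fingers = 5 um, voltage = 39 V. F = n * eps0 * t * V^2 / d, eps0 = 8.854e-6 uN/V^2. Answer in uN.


Step 1: Parameters: n=196, eps0=8.854e-6 uN/V^2, t=10 um, V=39 V, d=5 um
Step 2: V^2 = 1521
Step 3: F = 196 * 8.854e-6 * 10 * 1521 / 5
F = 5.279 uN


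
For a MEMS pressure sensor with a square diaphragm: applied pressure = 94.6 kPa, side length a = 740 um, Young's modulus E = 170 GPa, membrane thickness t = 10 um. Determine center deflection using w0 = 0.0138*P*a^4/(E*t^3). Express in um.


Step 1: Convert pressure to compatible units (E is in GPa, so P in GPa).
P = 94.6 kPa = 94.6e-6 GPa
Step 2: Compute numerator: 0.0138 * P * a^4.
a^4 = 740^4 = 299865760000
numerator = 0.0138 * 94.6e-6 * 299865760000 = 3.914688e+05
Step 3: Compute denominator: E * t^3 = 170 * 10^3 = 170000
Step 4: w0 = numerator / denominator = 3.914688e+05 / 170000 = 2.3028 um


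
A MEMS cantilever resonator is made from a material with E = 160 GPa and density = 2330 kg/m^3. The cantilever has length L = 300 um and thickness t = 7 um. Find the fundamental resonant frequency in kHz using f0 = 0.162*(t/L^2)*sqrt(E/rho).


Step 1: Convert units to SI.
t_SI = 7e-6 m, L_SI = 300e-6 m
Step 2: Calculate sqrt(E/rho).
sqrt(160e9 / 2330) = 8286.71 m/s
Step 3: Compute f0.
f0 = 0.162 * 7e-6 / (300e-6)^2 * 8286.71 = 104412.5 Hz = 104.41 kHz


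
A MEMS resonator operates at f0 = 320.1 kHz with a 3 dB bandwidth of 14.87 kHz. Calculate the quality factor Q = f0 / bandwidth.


Step 1: Q = f0 / bandwidth
Step 2: Q = 320.1 / 14.87
Q = 21.5


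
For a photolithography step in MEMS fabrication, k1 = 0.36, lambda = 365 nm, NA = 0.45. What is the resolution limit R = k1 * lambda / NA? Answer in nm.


Step 1: Identify values: k1 = 0.36, lambda = 365 nm, NA = 0.45
Step 2: R = k1 * lambda / NA
R = 0.36 * 365 / 0.45
R = 292.0 nm


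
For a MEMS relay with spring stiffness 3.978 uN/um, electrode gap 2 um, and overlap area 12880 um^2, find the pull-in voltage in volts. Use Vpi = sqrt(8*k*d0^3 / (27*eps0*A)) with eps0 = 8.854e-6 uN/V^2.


Step 1: Compute numerator: 8 * k * d0^3 = 8 * 3.978 * 2^3 = 254.592
Step 2: Compute denominator: 27 * eps0 * A = 27 * 8.854e-6 * 12880 = 3.079067
Step 3: Vpi = sqrt(254.592 / 3.079067)
Vpi = 9.09 V


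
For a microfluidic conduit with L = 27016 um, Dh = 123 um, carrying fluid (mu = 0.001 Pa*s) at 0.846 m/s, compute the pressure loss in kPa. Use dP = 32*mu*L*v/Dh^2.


Step 1: Convert to SI: L = 27016e-6 m, Dh = 123e-6 m
Step 2: dP = 32 * 0.001 * 27016e-6 * 0.846 / (123e-6)^2
Step 3: dP = 48342.73 Pa
Step 4: Convert to kPa: dP = 48.34 kPa


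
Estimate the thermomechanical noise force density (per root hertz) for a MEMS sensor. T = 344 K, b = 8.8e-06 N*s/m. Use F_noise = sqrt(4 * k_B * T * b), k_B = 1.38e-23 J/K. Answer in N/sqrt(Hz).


Step 1: Compute 4 * k_B * T * b
= 4 * 1.38e-23 * 344 * 8.8e-06
= 1.6710e-25 N^2/Hz
Step 2: F_noise = sqrt(1.6710e-25)
F_noise = 4.09e-13 N/sqrt(Hz)


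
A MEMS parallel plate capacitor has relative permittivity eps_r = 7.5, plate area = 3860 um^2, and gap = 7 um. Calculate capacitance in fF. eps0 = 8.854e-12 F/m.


Step 1: Convert area to m^2: A = 3860e-12 m^2
Step 2: Convert gap to m: d = 7e-6 m
Step 3: C = eps0 * eps_r * A / d
C = 8.854e-12 * 7.5 * 3860e-12 / 7e-6
Step 4: Convert to fF (multiply by 1e15).
C = 36.62 fF


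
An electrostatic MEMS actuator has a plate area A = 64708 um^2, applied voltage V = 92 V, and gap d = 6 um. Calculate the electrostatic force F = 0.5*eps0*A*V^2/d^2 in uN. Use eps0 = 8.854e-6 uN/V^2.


Step 1: Identify parameters.
eps0 = 8.854e-6 uN/V^2, A = 64708 um^2, V = 92 V, d = 6 um
Step 2: Compute V^2 = 92^2 = 8464
Step 3: Compute d^2 = 6^2 = 36
Step 4: F = 0.5 * 8.854e-6 * 64708 * 8464 / 36
F = 67.35 uN
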